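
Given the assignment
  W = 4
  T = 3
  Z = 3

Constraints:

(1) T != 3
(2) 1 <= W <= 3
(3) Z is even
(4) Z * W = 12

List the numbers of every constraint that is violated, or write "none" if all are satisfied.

(1) T = 3, but 3 is required to differ  FAIL
(2) W = 4 is outside [1, 3]  FAIL
(3) Z = 3 is odd  FAIL
(4) Z * W = 3 * 4 = 12  OK

Violated: 1, 2, 3.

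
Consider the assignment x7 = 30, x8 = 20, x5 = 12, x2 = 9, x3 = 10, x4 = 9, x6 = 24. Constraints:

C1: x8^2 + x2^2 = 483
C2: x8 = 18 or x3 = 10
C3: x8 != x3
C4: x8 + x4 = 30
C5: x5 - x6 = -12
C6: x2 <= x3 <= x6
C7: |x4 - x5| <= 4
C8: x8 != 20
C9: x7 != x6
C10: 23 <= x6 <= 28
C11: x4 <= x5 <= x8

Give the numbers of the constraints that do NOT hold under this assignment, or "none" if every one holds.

C1: x8^2 + x2^2 = 20^2 + 9^2 = 400 + 81 = 481, not 483  no
C2: x8 = 20 ≠ 18, but x3 = 10 = 10 (second disjunct)  yes
C3: x8 = 20, x3 = 10; distinct  yes
C4: x8 + x4 = 20 + 9 = 29, not 30  no
C5: x5 - x6 = 12 - 24 = -12  yes
C6: values 9 <= 10 <= 24  yes
C7: |9 - 12| = 3; 3 ≤ 4  yes
C8: x8 = 20, but 20 is required to differ  no
C9: x7 = 30, x6 = 24; distinct  yes
C10: x6 = 24 lies in [23, 28]  yes
C11: values 9 <= 12 <= 20  yes

Constraints 1, 4, and 8 do not hold.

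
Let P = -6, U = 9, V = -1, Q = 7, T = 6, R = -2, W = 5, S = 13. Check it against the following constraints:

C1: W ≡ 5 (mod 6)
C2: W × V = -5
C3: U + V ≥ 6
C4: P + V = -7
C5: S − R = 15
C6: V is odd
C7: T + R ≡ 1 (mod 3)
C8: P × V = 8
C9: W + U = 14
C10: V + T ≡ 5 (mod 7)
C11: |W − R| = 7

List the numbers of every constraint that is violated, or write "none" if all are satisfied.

C1: 5 mod 6 = 5  OK
C2: W × V = 5 × (-1) = -5  OK
C3: U + V = 9 + (-1) = 8; 8 ≥ 6  OK
C4: P + V = -6 + (-1) = -7  OK
C5: S − R = 13 − (-2) = 15  OK
C6: V = -1 is odd  OK
C7: T + R = 4; 4 mod 3 = 1  OK
C8: P × V = -6 × (-1) = 6, not 8  FAIL
C9: W + U = 5 + 9 = 14  OK
C10: V + T = 5; 5 mod 7 = 5  OK
C11: |5 − (-2)| = 7  OK

Constraint 8 does not hold.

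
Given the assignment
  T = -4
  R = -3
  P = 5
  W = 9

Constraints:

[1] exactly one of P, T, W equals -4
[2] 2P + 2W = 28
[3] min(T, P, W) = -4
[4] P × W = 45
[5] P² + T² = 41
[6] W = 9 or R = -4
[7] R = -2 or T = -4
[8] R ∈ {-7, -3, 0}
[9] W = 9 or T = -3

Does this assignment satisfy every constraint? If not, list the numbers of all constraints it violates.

[1] P=5, T=-4, W=9; 1 of them equals -4  ✓
[2] 2P + 2W = 2(5) + 2(9) = 28  ✓
[3] min(-4, 5, 9) = -4  ✓
[4] P × W = 5 × 9 = 45  ✓
[5] P² + T² = 5² + (-4)² = 25 + 16 = 41  ✓
[6] W = 9 = 9 (first disjunct)  ✓
[7] R = -3 ≠ -2, but T = -4 = -4 (second disjunct)  ✓
[8] R = -3 is in {-7, -3, 0}  ✓
[9] W = 9 = 9 (first disjunct)  ✓

No violations.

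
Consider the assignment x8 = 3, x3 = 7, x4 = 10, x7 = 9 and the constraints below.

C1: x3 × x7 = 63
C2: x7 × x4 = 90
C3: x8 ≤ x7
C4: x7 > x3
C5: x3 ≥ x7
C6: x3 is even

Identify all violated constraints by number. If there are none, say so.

The assignment fails constraints 5 and 6.

C1: x3 × x7 = 7 × 9 = 63 — satisfied.
C2: x7 × x4 = 9 × 10 = 90 — satisfied.
C3: x8 = 3, x7 = 9; 3 ≤ 9 — satisfied.
C4: x7 = 9, x3 = 7; 9 > 7 — satisfied.
C5: x3 = 7, x7 = 9; 7 < 9 (want ≥) — violated.
C6: x3 = 7 is odd — violated.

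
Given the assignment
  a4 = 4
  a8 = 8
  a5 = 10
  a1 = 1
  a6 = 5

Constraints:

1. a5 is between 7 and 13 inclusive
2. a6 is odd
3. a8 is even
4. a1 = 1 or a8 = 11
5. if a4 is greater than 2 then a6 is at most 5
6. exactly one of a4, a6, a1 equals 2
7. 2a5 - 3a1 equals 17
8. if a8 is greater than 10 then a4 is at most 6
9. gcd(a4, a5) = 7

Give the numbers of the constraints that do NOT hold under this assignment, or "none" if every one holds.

1. a5 = 10 lies in [7, 13] — holds.
2. a6 = 5 is odd — holds.
3. a8 = 8 is even — holds.
4. a1 = 1 = 1 (first disjunct) — holds.
5. a4 = 4 > 2, so we need a6 ≤ 5; a6 = 5 ≤ 5 — holds.
6. a4=4, a6=5, a1=1; 0 of them equal 2, not exactly one — does not hold.
7. 2a5 - 3a1 = 2(10) - 3(1) = 17 — holds.
8. a8 = 8, not > 10; antecedent false, conditional vacuously true — holds.
9. gcd(4, 10) = 2, not 7 — does not hold.

Constraints 6, 9 are violated.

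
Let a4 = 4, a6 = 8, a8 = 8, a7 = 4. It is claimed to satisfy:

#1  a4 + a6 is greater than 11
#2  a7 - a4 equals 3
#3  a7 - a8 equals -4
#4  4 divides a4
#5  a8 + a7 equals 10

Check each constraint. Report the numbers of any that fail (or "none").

Violated: 2 and 5.

#1 a4 + a6 = 4 + 8 = 12; 12 > 11  OK
#2 a7 - a4 = 4 - 4 = 0, not 3  FAIL
#3 a7 - a8 = 4 - 8 = -4  OK
#4 4 / 4 = 1, so 4 divides 4  OK
#5 a8 + a7 = 8 + 4 = 12, not 10  FAIL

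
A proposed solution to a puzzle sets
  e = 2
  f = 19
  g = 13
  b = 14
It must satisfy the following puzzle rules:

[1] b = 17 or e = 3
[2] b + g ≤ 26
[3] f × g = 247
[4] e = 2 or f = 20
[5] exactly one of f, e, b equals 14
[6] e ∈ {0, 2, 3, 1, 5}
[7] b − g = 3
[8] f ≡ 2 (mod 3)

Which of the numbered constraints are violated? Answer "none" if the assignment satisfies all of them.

Violated: 1, 2, 7, and 8.

[1] b = 14 ≠ 17 and e = 2 ≠ 3; both disjuncts false — violated.
[2] b + g = 14 + 13 = 27; 27 > 26, bound 26 not met — violated.
[3] f × g = 19 × 13 = 247 — satisfied.
[4] e = 2 = 2 (first disjunct) — satisfied.
[5] f=19, e=2, b=14; 1 of them equals 14 — satisfied.
[6] e = 2 is in {0, 2, 3, 1, 5} — satisfied.
[7] b − g = 14 − 13 = 1, not 3 — violated.
[8] 19 mod 3 = 1, not 2 — violated.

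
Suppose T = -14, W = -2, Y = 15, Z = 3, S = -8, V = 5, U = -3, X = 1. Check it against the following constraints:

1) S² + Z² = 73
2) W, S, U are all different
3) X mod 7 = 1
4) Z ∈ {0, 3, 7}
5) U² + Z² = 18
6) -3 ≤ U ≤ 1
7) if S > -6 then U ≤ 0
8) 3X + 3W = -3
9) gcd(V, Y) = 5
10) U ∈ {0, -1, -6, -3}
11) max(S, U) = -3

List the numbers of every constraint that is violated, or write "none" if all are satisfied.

Yes — all constraints hold.

1) S² + Z² = (-8)² + 3² = 64 + 9 = 73 — holds.
2) values -2, -8, -3 are pairwise distinct — holds.
3) 1 mod 7 = 1 — holds.
4) Z = 3 is in {0, 3, 7} — holds.
5) U² + Z² = (-3)² + 3² = 9 + 9 = 18 — holds.
6) U = -3 lies in [-3, 1] — holds.
7) S = -8, not > -6; antecedent false, conditional vacuously true — holds.
8) 3X + 3W = 3(1) + 3(-2) = -3 — holds.
9) gcd(5, 15) = 5 — holds.
10) U = -3 is in {0, -1, -6, -3} — holds.
11) max(-8, -3) = -3 — holds.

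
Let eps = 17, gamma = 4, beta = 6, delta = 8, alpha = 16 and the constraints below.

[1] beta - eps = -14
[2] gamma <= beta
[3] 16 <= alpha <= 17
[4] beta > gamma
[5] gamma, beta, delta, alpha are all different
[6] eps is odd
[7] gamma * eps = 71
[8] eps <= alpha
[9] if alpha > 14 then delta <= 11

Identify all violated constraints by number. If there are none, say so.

Constraints 1, 7, and 8 are violated.

[1] beta - eps = 6 - 17 = -11, not -14 — violated.
[2] gamma = 4, beta = 6; 4 ≤ 6 — satisfied.
[3] alpha = 16 lies in [16, 17] — satisfied.
[4] beta = 6, gamma = 4; 6 > 4 — satisfied.
[5] values 4, 6, 8, 16 are pairwise distinct — satisfied.
[6] eps = 17 is odd — satisfied.
[7] gamma * eps = 4 * 17 = 68, not 71 — violated.
[8] eps = 17, alpha = 16; 17 > 16 (want ≤) — violated.
[9] alpha = 16 > 14, so we need delta ≤ 11; delta = 8 ≤ 11 — satisfied.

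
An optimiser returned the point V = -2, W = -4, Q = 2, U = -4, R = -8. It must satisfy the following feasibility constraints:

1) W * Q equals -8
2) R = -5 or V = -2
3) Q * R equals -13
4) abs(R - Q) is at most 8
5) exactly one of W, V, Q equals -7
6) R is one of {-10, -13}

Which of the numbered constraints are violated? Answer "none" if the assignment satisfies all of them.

1) W * Q = -4 * 2 = -8  holds
2) R = -8 ≠ -5, but V = -2 = -2 (second disjunct)  holds
3) Q * R = 2 * (-8) = -16, not -13  fails
4) abs(-8 - 2) = 10; 10 > 8, exceeds bound 8  fails
5) W=-4, V=-2, Q=2; 0 of them equal -7, not exactly one  fails
6) R = -8 is not in {-10, -13}  fails

No — constraints 3, 4, 5, 6 are not satisfied.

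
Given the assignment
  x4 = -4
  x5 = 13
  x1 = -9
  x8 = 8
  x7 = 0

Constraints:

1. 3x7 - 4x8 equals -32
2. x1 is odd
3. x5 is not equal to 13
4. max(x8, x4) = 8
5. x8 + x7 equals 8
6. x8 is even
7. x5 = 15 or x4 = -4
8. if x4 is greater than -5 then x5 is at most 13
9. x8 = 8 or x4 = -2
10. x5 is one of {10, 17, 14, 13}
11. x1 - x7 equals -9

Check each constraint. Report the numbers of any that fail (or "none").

Violated: 3.

1. 3x7 - 4x8 = 3(0) - 4(8) = -32  ✔
2. x1 = -9 is odd  ✔
3. x5 = 13, but 13 is required to differ  ✘
4. max(8, -4) = 8  ✔
5. x8 + x7 = 8 + 0 = 8  ✔
6. x8 = 8 is even  ✔
7. x5 = 13 ≠ 15, but x4 = -4 = -4 (second disjunct)  ✔
8. x4 = -4 > -5, so we need x5 ≤ 13; x5 = 13 ≤ 13  ✔
9. x8 = 8 = 8 (first disjunct)  ✔
10. x5 = 13 is in {10, 17, 14, 13}  ✔
11. x1 - x7 = -9 - 0 = -9  ✔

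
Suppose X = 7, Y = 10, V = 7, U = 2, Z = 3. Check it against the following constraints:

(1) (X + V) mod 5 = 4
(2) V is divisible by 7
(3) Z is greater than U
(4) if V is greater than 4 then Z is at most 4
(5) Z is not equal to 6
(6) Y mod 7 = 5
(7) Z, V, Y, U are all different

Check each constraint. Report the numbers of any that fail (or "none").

(1) X + V = 14; 14 mod 5 = 4  ✓
(2) 7 / 7 = 1, so 7 divides 7  ✓
(3) Z = 3, U = 2; 3 > 2  ✓
(4) V = 7 > 4, so we need Z ≤ 4; Z = 3 ≤ 4  ✓
(5) Z = 3, and 3 ≠ 6  ✓
(6) 10 mod 7 = 3, not 5  ✗
(7) values 3, 7, 10, 2 are pairwise distinct  ✓

No — constraint 6 is not satisfied.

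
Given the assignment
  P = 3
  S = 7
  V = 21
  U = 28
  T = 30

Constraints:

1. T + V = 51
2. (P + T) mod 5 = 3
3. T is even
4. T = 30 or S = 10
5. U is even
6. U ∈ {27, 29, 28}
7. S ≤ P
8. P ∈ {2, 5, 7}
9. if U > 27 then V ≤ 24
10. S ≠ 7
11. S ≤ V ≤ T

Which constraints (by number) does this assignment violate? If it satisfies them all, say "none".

Violated: 7, 8, 10.

1. T + V = 30 + 21 = 51  ✓
2. P + T = 33; 33 mod 5 = 3  ✓
3. T = 30 is even  ✓
4. T = 30 = 30 (first disjunct)  ✓
5. U = 28 is even  ✓
6. U = 28 is in {27, 29, 28}  ✓
7. S = 7, P = 3; 7 > 3 (want ≤)  ✗
8. P = 3 is not in {2, 5, 7}  ✗
9. U = 28 > 27, so we need V ≤ 24; V = 21 ≤ 24  ✓
10. S = 7, but 7 is required to differ  ✗
11. values 7 ≤ 21 ≤ 30  ✓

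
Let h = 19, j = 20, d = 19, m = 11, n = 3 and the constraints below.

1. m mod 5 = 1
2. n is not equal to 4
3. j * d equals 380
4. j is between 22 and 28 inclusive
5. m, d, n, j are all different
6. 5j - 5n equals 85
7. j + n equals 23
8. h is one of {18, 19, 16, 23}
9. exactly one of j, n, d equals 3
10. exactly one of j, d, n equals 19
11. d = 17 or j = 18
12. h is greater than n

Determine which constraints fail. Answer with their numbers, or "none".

Violated: 4, 11.

1. 11 mod 5 = 1 — holds.
2. n = 3, and 3 ≠ 4 — holds.
3. j * d = 20 * 19 = 380 — holds.
4. j = 20 is outside [22, 28] — does not hold.
5. values 11, 19, 3, 20 are pairwise distinct — holds.
6. 5j - 5n = 5(20) - 5(3) = 85 — holds.
7. j + n = 20 + 3 = 23 — holds.
8. h = 19 is in {18, 19, 16, 23} — holds.
9. j=20, n=3, d=19; 1 of them equals 3 — holds.
10. j=20, d=19, n=3; 1 of them equals 19 — holds.
11. d = 19 ≠ 17 and j = 20 ≠ 18; both disjuncts false — does not hold.
12. h = 19, n = 3; 19 > 3 — holds.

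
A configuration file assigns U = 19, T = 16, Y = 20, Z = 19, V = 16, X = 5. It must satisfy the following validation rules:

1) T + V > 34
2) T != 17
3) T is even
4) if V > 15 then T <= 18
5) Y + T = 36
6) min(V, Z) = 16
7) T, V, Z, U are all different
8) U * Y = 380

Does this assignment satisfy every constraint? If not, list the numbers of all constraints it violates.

Violated: 1 and 7.

1) T + V = 16 + 16 = 32; 32 ≤ 34, bound 34 not met  no
2) T = 16, and 16 ≠ 17  yes
3) T = 16 is even  yes
4) V = 16 > 15, so we need T ≤ 18; T = 16 ≤ 18  yes
5) Y + T = 20 + 16 = 36  yes
6) min(16, 19) = 16  yes
7) T = V = 16, not all different  no
8) U * Y = 19 * 20 = 380  yes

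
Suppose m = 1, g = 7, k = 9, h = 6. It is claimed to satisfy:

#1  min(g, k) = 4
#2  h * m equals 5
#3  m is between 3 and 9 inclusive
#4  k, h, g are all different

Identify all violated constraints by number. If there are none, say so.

Constraints 1, 2, 3 are violated.

#1 min(7, 9) = 7, not 4  fails
#2 h * m = 6 * 1 = 6, not 5  fails
#3 m = 1 is outside [3, 9]  fails
#4 values 9, 6, 7 are pairwise distinct  holds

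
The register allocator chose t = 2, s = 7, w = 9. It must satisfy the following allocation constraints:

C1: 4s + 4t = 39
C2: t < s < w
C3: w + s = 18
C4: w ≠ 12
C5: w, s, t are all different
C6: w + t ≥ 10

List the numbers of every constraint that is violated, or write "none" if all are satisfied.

Constraints 1 and 3 do not hold.

C1: 4s + 4t = 4(7) + 4(2) = 36, not 39 — violated.
C2: values 2 < 7 < 9 — satisfied.
C3: w + s = 9 + 7 = 16, not 18 — violated.
C4: w = 9, and 9 ≠ 12 — satisfied.
C5: values 9, 7, 2 are pairwise distinct — satisfied.
C6: w + t = 9 + 2 = 11; 11 ≥ 10 — satisfied.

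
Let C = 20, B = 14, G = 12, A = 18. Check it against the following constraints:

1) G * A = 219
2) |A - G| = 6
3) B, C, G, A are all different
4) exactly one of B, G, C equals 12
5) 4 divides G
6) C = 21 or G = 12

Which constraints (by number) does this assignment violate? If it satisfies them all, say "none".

Constraint 1 does not hold.

1) G * A = 12 * 18 = 216, not 219 — does not hold.
2) |18 - 12| = 6 — holds.
3) values 14, 20, 12, 18 are pairwise distinct — holds.
4) B=14, G=12, C=20; 1 of them equals 12 — holds.
5) 12 / 4 = 3, so 4 divides 12 — holds.
6) C = 20 ≠ 21, but G = 12 = 12 (second disjunct) — holds.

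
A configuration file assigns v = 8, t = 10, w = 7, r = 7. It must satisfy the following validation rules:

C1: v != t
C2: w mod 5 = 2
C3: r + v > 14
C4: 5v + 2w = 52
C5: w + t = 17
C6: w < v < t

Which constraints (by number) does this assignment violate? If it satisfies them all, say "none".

C1: v = 8, t = 10; distinct  holds
C2: 7 mod 5 = 2  holds
C3: r + v = 7 + 8 = 15; 15 > 14  holds
C4: 5v + 2w = 5(8) + 2(7) = 54, not 52  fails
C5: w + t = 7 + 10 = 17  holds
C6: values 7 < 8 < 10  holds

No — constraint 4 is not satisfied.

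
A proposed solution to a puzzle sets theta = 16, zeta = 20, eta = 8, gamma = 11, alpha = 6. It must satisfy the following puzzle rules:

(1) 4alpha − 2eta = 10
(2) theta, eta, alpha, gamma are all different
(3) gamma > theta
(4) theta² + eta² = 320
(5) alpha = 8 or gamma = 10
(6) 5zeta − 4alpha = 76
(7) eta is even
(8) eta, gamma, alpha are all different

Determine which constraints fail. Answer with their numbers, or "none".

(1) 4alpha − 2eta = 4(6) − 2(8) = 8, not 10 — violated.
(2) values 16, 8, 6, 11 are pairwise distinct — OK.
(3) gamma = 11, theta = 16; 11 ≤ 16 (want >) — violated.
(4) theta² + eta² = 16² + 8² = 256 + 64 = 320 — OK.
(5) alpha = 6 ≠ 8 and gamma = 11 ≠ 10; both disjuncts false — violated.
(6) 5zeta − 4alpha = 5(20) − 4(6) = 76 — OK.
(7) eta = 8 is even — OK.
(8) values 8, 11, 6 are pairwise distinct — OK.

Constraints 1, 3, 5 do not hold.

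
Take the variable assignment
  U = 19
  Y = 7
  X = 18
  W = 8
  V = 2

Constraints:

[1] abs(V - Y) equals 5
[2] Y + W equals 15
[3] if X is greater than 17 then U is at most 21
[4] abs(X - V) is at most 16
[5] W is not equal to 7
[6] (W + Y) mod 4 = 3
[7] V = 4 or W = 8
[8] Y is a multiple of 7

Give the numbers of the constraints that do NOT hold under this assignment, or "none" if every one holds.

[1] abs(2 - 7) = 5  ✔
[2] Y + W = 7 + 8 = 15  ✔
[3] X = 18 > 17, so we need U ≤ 21; U = 19 ≤ 21  ✔
[4] abs(18 - 2) = 16; 16 ≤ 16  ✔
[5] W = 8, and 8 ≠ 7  ✔
[6] W + Y = 15; 15 mod 4 = 3  ✔
[7] V = 2 ≠ 4, but W = 8 = 8 (second disjunct)  ✔
[8] 7 / 7 = 1, so 7 divides 7  ✔

All constraints are satisfied.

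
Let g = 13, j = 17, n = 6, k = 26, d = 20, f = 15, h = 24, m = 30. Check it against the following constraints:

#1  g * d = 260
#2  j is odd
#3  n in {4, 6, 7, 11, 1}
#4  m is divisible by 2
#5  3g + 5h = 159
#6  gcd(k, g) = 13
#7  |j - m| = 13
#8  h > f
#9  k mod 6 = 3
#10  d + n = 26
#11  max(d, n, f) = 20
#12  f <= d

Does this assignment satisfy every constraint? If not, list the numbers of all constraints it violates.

Constraint 9 does not hold.

#1 g * d = 13 * 20 = 260 — OK.
#2 j = 17 is odd — OK.
#3 n = 6 is in {4, 6, 7, 11, 1} — OK.
#4 30 / 2 = 15, so 2 divides 30 — OK.
#5 3g + 5h = 3(13) + 5(24) = 159 — OK.
#6 gcd(26, 13) = 13 — OK.
#7 |17 - 30| = 13 — OK.
#8 h = 24, f = 15; 24 > 15 — OK.
#9 26 mod 6 = 2, not 3 — violated.
#10 d + n = 20 + 6 = 26 — OK.
#11 max(20, 6, 15) = 20 — OK.
#12 f = 15, d = 20; 15 ≤ 20 — OK.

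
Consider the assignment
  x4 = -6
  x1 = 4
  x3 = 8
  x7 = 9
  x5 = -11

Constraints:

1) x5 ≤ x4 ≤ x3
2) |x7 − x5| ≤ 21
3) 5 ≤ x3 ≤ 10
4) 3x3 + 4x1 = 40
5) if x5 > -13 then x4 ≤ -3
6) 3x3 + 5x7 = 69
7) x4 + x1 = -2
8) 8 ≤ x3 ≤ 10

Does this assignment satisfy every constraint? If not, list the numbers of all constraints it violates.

1) values -11 ≤ -6 ≤ 8 — holds.
2) |9 − (-11)| = 20; 20 ≤ 21 — holds.
3) x3 = 8 lies in [5, 10] — holds.
4) 3x3 + 4x1 = 3(8) + 4(4) = 40 — holds.
5) x5 = -11 > -13, so we need x4 ≤ -3; x4 = -6 ≤ -3 — holds.
6) 3x3 + 5x7 = 3(8) + 5(9) = 69 — holds.
7) x4 + x1 = -6 + 4 = -2 — holds.
8) x3 = 8 lies in [8, 10] — holds.

The assignment satisfies every constraint.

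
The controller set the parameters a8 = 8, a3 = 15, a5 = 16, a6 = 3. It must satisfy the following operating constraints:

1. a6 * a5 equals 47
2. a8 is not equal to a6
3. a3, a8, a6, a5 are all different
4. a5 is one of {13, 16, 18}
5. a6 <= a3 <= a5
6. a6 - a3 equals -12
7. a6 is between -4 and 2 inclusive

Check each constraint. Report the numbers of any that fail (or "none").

The assignment fails constraints 1 and 7.

1. a6 * a5 = 3 * 16 = 48, not 47  FAIL
2. a8 = 8, a6 = 3; distinct  OK
3. values 15, 8, 3, 16 are pairwise distinct  OK
4. a5 = 16 is in {13, 16, 18}  OK
5. values 3 <= 15 <= 16  OK
6. a6 - a3 = 3 - 15 = -12  OK
7. a6 = 3 is outside [-4, 2]  FAIL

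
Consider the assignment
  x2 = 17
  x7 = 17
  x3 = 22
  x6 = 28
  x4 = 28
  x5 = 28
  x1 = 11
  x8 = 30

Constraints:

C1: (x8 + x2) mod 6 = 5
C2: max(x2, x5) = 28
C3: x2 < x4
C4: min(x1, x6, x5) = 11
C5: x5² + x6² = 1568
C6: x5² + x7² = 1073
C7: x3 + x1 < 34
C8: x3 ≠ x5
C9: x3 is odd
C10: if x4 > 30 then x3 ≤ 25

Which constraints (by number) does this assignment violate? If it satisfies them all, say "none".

C1: x8 + x2 = 47; 47 mod 6 = 5 — OK.
C2: max(17, 28) = 28 — OK.
C3: x2 = 17, x4 = 28; 17 < 28 — OK.
C4: min(11, 28, 28) = 11 — OK.
C5: x5² + x6² = 28² + 28² = 784 + 784 = 1568 — OK.
C6: x5² + x7² = 28² + 17² = 784 + 289 = 1073 — OK.
C7: x3 + x1 = 22 + 11 = 33; 33 < 34 — OK.
C8: x3 = 22, x5 = 28; distinct — OK.
C9: x3 = 22 is even — violated.
C10: x4 = 28, not > 30; antecedent false, conditional vacuously true — OK.

The assignment fails constraint 9.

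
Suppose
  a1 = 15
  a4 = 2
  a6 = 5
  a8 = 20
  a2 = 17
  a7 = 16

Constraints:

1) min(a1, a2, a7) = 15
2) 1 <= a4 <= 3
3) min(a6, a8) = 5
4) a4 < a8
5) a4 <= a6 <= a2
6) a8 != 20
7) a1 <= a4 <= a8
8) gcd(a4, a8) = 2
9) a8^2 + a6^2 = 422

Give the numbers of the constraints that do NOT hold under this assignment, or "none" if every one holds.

Constraints 6, 7, and 9 do not hold.

1) min(15, 17, 16) = 15  ✓
2) a4 = 2 lies in [1, 3]  ✓
3) min(5, 20) = 5  ✓
4) a4 = 2, a8 = 20; 2 < 20  ✓
5) values 2 <= 5 <= 17  ✓
6) a8 = 20, but 20 is required to differ  ✗
7) values 15, 2, 20; a1 = 15 is not <= a4 = 2  ✗
8) gcd(2, 20) = 2  ✓
9) a8^2 + a6^2 = 20^2 + 5^2 = 400 + 25 = 425, not 422  ✗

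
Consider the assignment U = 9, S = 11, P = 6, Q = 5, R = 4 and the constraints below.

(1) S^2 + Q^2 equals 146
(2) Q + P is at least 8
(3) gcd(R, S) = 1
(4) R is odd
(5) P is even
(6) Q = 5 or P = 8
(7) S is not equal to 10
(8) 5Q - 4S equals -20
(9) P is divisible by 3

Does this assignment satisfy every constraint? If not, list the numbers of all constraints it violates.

Constraints 4 and 8 do not hold.

(1) S^2 + Q^2 = 11^2 + 5^2 = 121 + 25 = 146  true
(2) Q + P = 5 + 6 = 11; 11 ≥ 8  true
(3) gcd(4, 11) = 1  true
(4) R = 4 is even  false
(5) P = 6 is even  true
(6) Q = 5 = 5 (first disjunct)  true
(7) S = 11, and 11 ≠ 10  true
(8) 5Q - 4S = 5(5) - 4(11) = -19, not -20  false
(9) 6 / 3 = 2, so 3 divides 6  true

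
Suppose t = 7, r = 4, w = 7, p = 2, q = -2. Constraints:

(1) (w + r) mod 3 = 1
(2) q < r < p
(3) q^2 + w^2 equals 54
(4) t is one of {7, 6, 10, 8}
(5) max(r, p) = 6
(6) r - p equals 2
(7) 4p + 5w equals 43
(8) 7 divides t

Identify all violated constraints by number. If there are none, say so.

(1) w + r = 11; 11 mod 3 = 2, not 1  fails
(2) values -2, 4, 2; r = 4 is not < p = 2  fails
(3) q^2 + w^2 = (-2)^2 + 7^2 = 4 + 49 = 53, not 54  fails
(4) t = 7 is in {7, 6, 10, 8}  holds
(5) max(4, 2) = 4, not 6  fails
(6) r - p = 4 - 2 = 2  holds
(7) 4p + 5w = 4(2) + 5(7) = 43  holds
(8) 7 / 7 = 1, so 7 divides 7  holds

Constraints 1, 2, 3, and 5 are violated.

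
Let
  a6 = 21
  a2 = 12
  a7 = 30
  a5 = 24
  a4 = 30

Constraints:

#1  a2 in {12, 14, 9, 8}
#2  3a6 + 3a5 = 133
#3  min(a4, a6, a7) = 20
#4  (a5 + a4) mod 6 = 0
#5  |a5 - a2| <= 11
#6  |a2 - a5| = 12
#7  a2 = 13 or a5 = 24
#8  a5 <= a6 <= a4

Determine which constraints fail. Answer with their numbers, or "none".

The assignment fails constraints 2, 3, 5, and 8.

#1 a2 = 12 is in {12, 14, 9, 8}  holds
#2 3a6 + 3a5 = 3(21) + 3(24) = 135, not 133  fails
#3 min(30, 21, 30) = 21, not 20  fails
#4 a5 + a4 = 54; 54 mod 6 = 0  holds
#5 |24 - 12| = 12; 12 > 11, exceeds bound 11  fails
#6 |12 - 24| = 12  holds
#7 a2 = 12 ≠ 13, but a5 = 24 = 24 (second disjunct)  holds
#8 values 24, 21, 30; a5 = 24 is not <= a6 = 21  fails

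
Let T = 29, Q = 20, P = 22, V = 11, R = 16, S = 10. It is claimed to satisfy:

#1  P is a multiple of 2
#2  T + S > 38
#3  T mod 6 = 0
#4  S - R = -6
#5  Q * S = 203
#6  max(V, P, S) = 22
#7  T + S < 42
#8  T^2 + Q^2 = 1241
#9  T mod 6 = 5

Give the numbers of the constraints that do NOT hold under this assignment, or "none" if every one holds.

#1 22 / 2 = 11, so 2 divides 22  ✓
#2 T + S = 29 + 10 = 39; 39 > 38  ✓
#3 29 mod 6 = 5, not 0  ✗
#4 S - R = 10 - 16 = -6  ✓
#5 Q * S = 20 * 10 = 200, not 203  ✗
#6 max(11, 22, 10) = 22  ✓
#7 T + S = 29 + 10 = 39; 39 < 42  ✓
#8 T^2 + Q^2 = 29^2 + 20^2 = 841 + 400 = 1241  ✓
#9 29 mod 6 = 5  ✓

Constraints 3, 5 are violated.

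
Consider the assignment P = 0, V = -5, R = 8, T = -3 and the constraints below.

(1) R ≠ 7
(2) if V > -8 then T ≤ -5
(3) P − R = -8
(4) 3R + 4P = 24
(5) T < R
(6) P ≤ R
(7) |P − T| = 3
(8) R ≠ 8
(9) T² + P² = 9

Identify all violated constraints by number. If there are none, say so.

Constraints 2 and 8 are violated.

(1) R = 8, and 8 ≠ 7  ✔
(2) V = -5 > -8, so we need T ≤ -5; but T = -3 > -5  ✘
(3) P − R = 0 − 8 = -8  ✔
(4) 3R + 4P = 3(8) + 4(0) = 24  ✔
(5) T = -3, R = 8; -3 < 8  ✔
(6) P = 0, R = 8; 0 ≤ 8  ✔
(7) |0 − (-3)| = 3  ✔
(8) R = 8, but 8 is required to differ  ✘
(9) T² + P² = (-3)² + 0² = 9 + 0 = 9  ✔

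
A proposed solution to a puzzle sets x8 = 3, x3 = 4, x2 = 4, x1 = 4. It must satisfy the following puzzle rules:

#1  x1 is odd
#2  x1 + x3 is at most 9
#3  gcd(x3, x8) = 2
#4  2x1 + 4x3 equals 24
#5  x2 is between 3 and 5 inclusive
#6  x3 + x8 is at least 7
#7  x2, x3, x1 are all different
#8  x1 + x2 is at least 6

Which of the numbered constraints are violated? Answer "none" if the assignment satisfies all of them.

#1 x1 = 4 is even — violated.
#2 x1 + x3 = 4 + 4 = 8; 8 ≤ 9 — satisfied.
#3 gcd(4, 3) = 1, not 2 — violated.
#4 2x1 + 4x3 = 2(4) + 4(4) = 24 — satisfied.
#5 x2 = 4 lies in [3, 5] — satisfied.
#6 x3 + x8 = 4 + 3 = 7; 7 ≥ 7 — satisfied.
#7 x2 = x3 = 4, not all different — violated.
#8 x1 + x2 = 4 + 4 = 8; 8 ≥ 6 — satisfied.

Violated: 1, 3, 7.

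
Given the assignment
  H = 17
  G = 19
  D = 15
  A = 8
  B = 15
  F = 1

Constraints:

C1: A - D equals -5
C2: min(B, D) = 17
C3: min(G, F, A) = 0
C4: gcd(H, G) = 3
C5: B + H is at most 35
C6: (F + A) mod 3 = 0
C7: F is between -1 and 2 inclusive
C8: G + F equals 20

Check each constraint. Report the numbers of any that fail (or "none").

Violated: 1, 2, 3, 4.

C1: A - D = 8 - 15 = -7, not -5 — does not hold.
C2: min(15, 15) = 15, not 17 — does not hold.
C3: min(19, 1, 8) = 1, not 0 — does not hold.
C4: gcd(17, 19) = 1, not 3 — does not hold.
C5: B + H = 15 + 17 = 32; 32 ≤ 35 — holds.
C6: F + A = 9; 9 mod 3 = 0 — holds.
C7: F = 1 lies in [-1, 2] — holds.
C8: G + F = 19 + 1 = 20 — holds.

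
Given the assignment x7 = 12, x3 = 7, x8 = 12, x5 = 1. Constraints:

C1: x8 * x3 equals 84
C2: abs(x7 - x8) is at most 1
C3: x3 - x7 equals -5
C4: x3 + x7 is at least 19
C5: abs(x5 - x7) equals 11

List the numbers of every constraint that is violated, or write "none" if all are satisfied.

None — every constraint holds.

C1: x8 * x3 = 12 * 7 = 84 — holds.
C2: abs(12 - 12) = 0; 0 ≤ 1 — holds.
C3: x3 - x7 = 7 - 12 = -5 — holds.
C4: x3 + x7 = 7 + 12 = 19; 19 ≥ 19 — holds.
C5: abs(1 - 12) = 11 — holds.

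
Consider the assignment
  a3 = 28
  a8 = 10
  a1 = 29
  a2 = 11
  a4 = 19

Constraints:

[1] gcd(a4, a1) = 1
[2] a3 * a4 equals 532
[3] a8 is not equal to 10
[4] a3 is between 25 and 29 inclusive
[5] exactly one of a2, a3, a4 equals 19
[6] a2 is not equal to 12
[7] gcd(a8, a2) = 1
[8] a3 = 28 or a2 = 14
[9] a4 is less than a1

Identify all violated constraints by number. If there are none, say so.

[1] gcd(19, 29) = 1 — holds.
[2] a3 * a4 = 28 * 19 = 532 — holds.
[3] a8 = 10, but 10 is required to differ — fails.
[4] a3 = 28 lies in [25, 29] — holds.
[5] a2=11, a3=28, a4=19; 1 of them equals 19 — holds.
[6] a2 = 11, and 11 ≠ 12 — holds.
[7] gcd(10, 11) = 1 — holds.
[8] a3 = 28 = 28 (first disjunct) — holds.
[9] a4 = 19, a1 = 29; 19 < 29 — holds.

Constraint 3 is violated.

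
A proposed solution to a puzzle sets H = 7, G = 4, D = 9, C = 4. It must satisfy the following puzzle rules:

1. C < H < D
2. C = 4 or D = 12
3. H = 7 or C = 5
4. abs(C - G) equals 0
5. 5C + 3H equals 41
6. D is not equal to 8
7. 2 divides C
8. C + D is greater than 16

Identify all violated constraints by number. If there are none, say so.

1. values 4 < 7 < 9 — holds.
2. C = 4 = 4 (first disjunct) — holds.
3. H = 7 = 7 (first disjunct) — holds.
4. abs(4 - 4) = 0 — holds.
5. 5C + 3H = 5(4) + 3(7) = 41 — holds.
6. D = 9, and 9 ≠ 8 — holds.
7. 4 / 2 = 2, so 2 divides 4 — holds.
8. C + D = 4 + 9 = 13; 13 ≤ 16, bound 16 not met — fails.

Constraint 8 does not hold.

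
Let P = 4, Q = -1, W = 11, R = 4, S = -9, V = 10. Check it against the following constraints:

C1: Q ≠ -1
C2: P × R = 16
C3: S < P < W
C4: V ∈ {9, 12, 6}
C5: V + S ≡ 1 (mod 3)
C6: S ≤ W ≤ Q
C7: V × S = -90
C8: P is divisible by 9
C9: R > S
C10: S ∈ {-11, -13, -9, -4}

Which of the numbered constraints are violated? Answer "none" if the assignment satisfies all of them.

C1: Q = -1, but -1 is required to differ  FAIL
C2: P × R = 4 × 4 = 16  OK
C3: values -9 < 4 < 11  OK
C4: V = 10 is not in {9, 12, 6}  FAIL
C5: V + S = 1; 1 mod 3 = 1  OK
C6: values -9, 11, -1; W = 11 is not ≤ Q = -1  FAIL
C7: V × S = 10 × (-9) = -90  OK
C8: 4 = 9×0 + 4, so 9 does not divide 4  FAIL
C9: R = 4, S = -9; 4 > -9  OK
C10: S = -9 is in {-11, -13, -9, -4}  OK

No — constraints 1, 4, 6, and 8 are not satisfied.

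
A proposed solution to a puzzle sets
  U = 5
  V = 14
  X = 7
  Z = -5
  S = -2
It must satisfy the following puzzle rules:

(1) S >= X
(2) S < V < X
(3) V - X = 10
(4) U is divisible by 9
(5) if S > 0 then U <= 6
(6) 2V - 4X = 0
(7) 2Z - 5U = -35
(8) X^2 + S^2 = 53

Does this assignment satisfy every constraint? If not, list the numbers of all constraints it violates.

(1) S = -2, X = 7; -2 < 7 (want ≥) — does not hold.
(2) values -2, 14, 7; V = 14 is not < X = 7 — does not hold.
(3) V - X = 14 - 7 = 7, not 10 — does not hold.
(4) 5 = 9*0 + 5, so 9 does not divide 5 — does not hold.
(5) S = -2, not > 0; antecedent false, conditional vacuously true — holds.
(6) 2V - 4X = 2(14) - 4(7) = 0 — holds.
(7) 2Z - 5U = 2(-5) - 5(5) = -35 — holds.
(8) X^2 + S^2 = 7^2 + (-2)^2 = 49 + 4 = 53 — holds.

Constraints 1, 2, 3, and 4 are violated.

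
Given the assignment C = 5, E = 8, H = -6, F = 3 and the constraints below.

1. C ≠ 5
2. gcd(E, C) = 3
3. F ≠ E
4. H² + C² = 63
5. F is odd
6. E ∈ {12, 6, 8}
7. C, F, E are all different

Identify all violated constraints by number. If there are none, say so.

1. C = 5, but 5 is required to differ  ✘
2. gcd(8, 5) = 1, not 3  ✘
3. F = 3, E = 8; distinct  ✔
4. H² + C² = (-6)² + 5² = 36 + 25 = 61, not 63  ✘
5. F = 3 is odd  ✔
6. E = 8 is in {12, 6, 8}  ✔
7. values 5, 3, 8 are pairwise distinct  ✔

Constraints 1, 2, 4 are violated.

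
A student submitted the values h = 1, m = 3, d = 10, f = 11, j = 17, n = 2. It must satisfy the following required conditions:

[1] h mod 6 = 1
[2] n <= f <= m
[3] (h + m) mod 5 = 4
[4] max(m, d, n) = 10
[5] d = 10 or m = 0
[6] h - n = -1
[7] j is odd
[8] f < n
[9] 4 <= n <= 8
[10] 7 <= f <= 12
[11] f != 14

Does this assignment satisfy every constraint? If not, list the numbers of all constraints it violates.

Constraints 2, 8, and 9 do not hold.

[1] 1 mod 6 = 1 — holds.
[2] values 2, 11, 3; f = 11 is not <= m = 3 — fails.
[3] h + m = 4; 4 mod 5 = 4 — holds.
[4] max(3, 10, 2) = 10 — holds.
[5] d = 10 = 10 (first disjunct) — holds.
[6] h - n = 1 - 2 = -1 — holds.
[7] j = 17 is odd — holds.
[8] f = 11, n = 2; 11 ≥ 2 (want <) — fails.
[9] n = 2 is outside [4, 8] — fails.
[10] f = 11 lies in [7, 12] — holds.
[11] f = 11, and 11 ≠ 14 — holds.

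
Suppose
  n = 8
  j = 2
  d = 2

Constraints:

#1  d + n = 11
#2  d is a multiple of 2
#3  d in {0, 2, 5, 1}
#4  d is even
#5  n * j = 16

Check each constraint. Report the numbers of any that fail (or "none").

The assignment fails constraint 1.

#1 d + n = 2 + 8 = 10, not 11 — does not hold.
#2 2 / 2 = 1, so 2 divides 2 — holds.
#3 d = 2 is in {0, 2, 5, 1} — holds.
#4 d = 2 is even — holds.
#5 n * j = 8 * 2 = 16 — holds.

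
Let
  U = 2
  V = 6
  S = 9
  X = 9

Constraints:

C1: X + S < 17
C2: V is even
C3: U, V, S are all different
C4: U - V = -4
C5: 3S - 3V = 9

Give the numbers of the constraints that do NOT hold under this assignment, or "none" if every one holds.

Constraint 1 does not hold.

C1: X + S = 9 + 9 = 18; 18 ≥ 17, bound 17 not met — violated.
C2: V = 6 is even — OK.
C3: values 2, 6, 9 are pairwise distinct — OK.
C4: U - V = 2 - 6 = -4 — OK.
C5: 3S - 3V = 3(9) - 3(6) = 9 — OK.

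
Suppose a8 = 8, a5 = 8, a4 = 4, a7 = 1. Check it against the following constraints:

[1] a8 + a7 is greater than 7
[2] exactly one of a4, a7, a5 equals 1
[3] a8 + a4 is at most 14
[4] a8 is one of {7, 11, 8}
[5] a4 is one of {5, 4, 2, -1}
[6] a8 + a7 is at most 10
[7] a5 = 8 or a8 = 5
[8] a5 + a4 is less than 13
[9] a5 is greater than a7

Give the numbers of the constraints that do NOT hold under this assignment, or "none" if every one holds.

The assignment satisfies every constraint.

[1] a8 + a7 = 8 + 1 = 9; 9 > 7 — OK.
[2] a4=4, a7=1, a5=8; 1 of them equals 1 — OK.
[3] a8 + a4 = 8 + 4 = 12; 12 ≤ 14 — OK.
[4] a8 = 8 is in {7, 11, 8} — OK.
[5] a4 = 4 is in {5, 4, 2, -1} — OK.
[6] a8 + a7 = 8 + 1 = 9; 9 ≤ 10 — OK.
[7] a5 = 8 = 8 (first disjunct) — OK.
[8] a5 + a4 = 8 + 4 = 12; 12 < 13 — OK.
[9] a5 = 8, a7 = 1; 8 > 1 — OK.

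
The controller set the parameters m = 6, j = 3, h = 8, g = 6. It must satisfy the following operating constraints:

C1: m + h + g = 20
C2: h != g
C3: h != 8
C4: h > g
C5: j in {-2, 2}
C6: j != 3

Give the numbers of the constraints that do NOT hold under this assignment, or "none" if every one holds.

C1: m + h + g = 6 + 8 + 6 = 20  OK
C2: h = 8, g = 6; distinct  OK
C3: h = 8, but 8 is required to differ  FAIL
C4: h = 8, g = 6; 8 > 6  OK
C5: j = 3 is not in {-2, 2}  FAIL
C6: j = 3, but 3 is required to differ  FAIL

No — constraints 3, 5, 6 are not satisfied.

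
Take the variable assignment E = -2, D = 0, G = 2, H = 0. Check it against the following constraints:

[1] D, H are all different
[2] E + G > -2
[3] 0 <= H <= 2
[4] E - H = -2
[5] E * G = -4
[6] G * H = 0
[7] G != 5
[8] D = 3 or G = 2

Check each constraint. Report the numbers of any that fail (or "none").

[1] D = H = 0, not all different — does not hold.
[2] E + G = -2 + 2 = 0; 0 > -2 — holds.
[3] H = 0 lies in [0, 2] — holds.
[4] E - H = -2 - 0 = -2 — holds.
[5] E * G = -2 * 2 = -4 — holds.
[6] G * H = 2 * 0 = 0 — holds.
[7] G = 2, and 2 ≠ 5 — holds.
[8] D = 0 ≠ 3, but G = 2 = 2 (second disjunct) — holds.

Constraint 1 does not hold.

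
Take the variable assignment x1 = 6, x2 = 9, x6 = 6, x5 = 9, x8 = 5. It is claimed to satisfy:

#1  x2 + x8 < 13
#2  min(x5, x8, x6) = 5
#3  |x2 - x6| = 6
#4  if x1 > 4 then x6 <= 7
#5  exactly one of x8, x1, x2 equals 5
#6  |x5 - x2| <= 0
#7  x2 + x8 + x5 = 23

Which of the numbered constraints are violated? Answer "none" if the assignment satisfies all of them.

#1 x2 + x8 = 9 + 5 = 14; 14 ≥ 13, bound 13 not met — fails.
#2 min(9, 5, 6) = 5 — holds.
#3 |9 - 6| = 3, not 6 — fails.
#4 x1 = 6 > 4, so we need x6 ≤ 7; x6 = 6 ≤ 7 — holds.
#5 x8=5, x1=6, x2=9; 1 of them equals 5 — holds.
#6 |9 - 9| = 0; 0 ≤ 0 — holds.
#7 x2 + x8 + x5 = 9 + 5 + 9 = 23 — holds.

Violated: 1 and 3.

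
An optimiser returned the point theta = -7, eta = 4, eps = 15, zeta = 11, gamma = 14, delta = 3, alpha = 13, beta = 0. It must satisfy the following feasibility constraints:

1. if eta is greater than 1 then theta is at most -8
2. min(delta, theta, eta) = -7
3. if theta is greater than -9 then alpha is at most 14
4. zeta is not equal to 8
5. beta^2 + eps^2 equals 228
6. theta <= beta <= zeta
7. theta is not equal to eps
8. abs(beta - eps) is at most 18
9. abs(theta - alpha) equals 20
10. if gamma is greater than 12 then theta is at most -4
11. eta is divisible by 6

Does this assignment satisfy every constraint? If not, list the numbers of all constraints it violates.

No — constraints 1, 5, 11 are not satisfied.

1. eta = 4 > 1, so we need theta ≤ -8; but theta = -7 > -8 — fails.
2. min(3, -7, 4) = -7 — holds.
3. theta = -7 > -9, so we need alpha ≤ 14; alpha = 13 ≤ 14 — holds.
4. zeta = 11, and 11 ≠ 8 — holds.
5. beta^2 + eps^2 = 0^2 + 15^2 = 0 + 225 = 225, not 228 — fails.
6. values -7 <= 0 <= 11 — holds.
7. theta = -7, eps = 15; distinct — holds.
8. abs(0 - 15) = 15; 15 ≤ 18 — holds.
9. abs(-7 - 13) = 20 — holds.
10. gamma = 14 > 12, so we need theta ≤ -4; theta = -7 ≤ -4 — holds.
11. 4 = 6*0 + 4, so 6 does not divide 4 — fails.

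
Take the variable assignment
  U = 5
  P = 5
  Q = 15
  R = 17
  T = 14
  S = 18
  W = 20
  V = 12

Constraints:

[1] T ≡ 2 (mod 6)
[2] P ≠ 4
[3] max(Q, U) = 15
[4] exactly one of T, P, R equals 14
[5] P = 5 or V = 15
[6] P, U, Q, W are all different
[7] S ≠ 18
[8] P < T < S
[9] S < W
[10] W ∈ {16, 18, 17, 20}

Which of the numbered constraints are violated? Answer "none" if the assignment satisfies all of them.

[1] 14 mod 6 = 2  OK
[2] P = 5, and 5 ≠ 4  OK
[3] max(15, 5) = 15  OK
[4] T=14, P=5, R=17; 1 of them equals 14  OK
[5] P = 5 = 5 (first disjunct)  OK
[6] P = U = 5, not all different  FAIL
[7] S = 18, but 18 is required to differ  FAIL
[8] values 5 < 14 < 18  OK
[9] S = 18, W = 20; 18 < 20  OK
[10] W = 20 is in {16, 18, 17, 20}  OK

Constraints 6, 7 do not hold.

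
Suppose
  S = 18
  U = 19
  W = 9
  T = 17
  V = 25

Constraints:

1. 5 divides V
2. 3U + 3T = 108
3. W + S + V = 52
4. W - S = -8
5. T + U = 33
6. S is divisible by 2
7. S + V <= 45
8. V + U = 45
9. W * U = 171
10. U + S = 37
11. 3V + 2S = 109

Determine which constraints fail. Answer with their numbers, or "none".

1. 25 / 5 = 5, so 5 divides 25 — OK.
2. 3U + 3T = 3(19) + 3(17) = 108 — OK.
3. W + S + V = 9 + 18 + 25 = 52 — OK.
4. W - S = 9 - 18 = -9, not -8 — violated.
5. T + U = 17 + 19 = 36, not 33 — violated.
6. 18 / 2 = 9, so 2 divides 18 — OK.
7. S + V = 18 + 25 = 43; 43 ≤ 45 — OK.
8. V + U = 25 + 19 = 44, not 45 — violated.
9. W * U = 9 * 19 = 171 — OK.
10. U + S = 19 + 18 = 37 — OK.
11. 3V + 2S = 3(25) + 2(18) = 111, not 109 — violated.

The assignment fails constraints 4, 5, 8, 11.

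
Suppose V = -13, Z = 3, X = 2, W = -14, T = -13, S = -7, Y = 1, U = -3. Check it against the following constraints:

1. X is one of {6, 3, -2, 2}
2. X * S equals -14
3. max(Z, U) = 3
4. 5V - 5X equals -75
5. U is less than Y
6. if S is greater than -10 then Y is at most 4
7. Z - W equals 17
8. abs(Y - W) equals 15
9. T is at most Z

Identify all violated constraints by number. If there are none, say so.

The assignment satisfies every constraint.

1. X = 2 is in {6, 3, -2, 2}  yes
2. X * S = 2 * (-7) = -14  yes
3. max(3, -3) = 3  yes
4. 5V - 5X = 5(-13) - 5(2) = -75  yes
5. U = -3, Y = 1; -3 < 1  yes
6. S = -7 > -10, so we need Y ≤ 4; Y = 1 ≤ 4  yes
7. Z - W = 3 - (-14) = 17  yes
8. abs(1 - (-14)) = 15  yes
9. T = -13, Z = 3; -13 ≤ 3  yes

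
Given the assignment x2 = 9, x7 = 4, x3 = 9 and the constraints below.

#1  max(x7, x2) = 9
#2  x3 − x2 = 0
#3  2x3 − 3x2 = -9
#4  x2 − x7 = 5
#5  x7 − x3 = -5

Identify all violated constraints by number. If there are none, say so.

None — every constraint holds.

#1 max(4, 9) = 9  ✔
#2 x3 − x2 = 9 − 9 = 0  ✔
#3 2x3 − 3x2 = 2(9) − 3(9) = -9  ✔
#4 x2 − x7 = 9 − 4 = 5  ✔
#5 x7 − x3 = 4 − 9 = -5  ✔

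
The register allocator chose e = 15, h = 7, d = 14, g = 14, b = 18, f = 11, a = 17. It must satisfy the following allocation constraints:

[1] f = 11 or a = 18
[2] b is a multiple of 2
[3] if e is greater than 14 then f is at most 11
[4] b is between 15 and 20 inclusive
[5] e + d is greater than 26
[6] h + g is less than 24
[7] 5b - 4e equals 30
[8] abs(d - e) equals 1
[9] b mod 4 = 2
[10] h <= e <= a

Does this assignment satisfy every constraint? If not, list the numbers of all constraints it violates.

[1] f = 11 = 11 (first disjunct)  yes
[2] 18 / 2 = 9, so 2 divides 18  yes
[3] e = 15 > 14, so we need f ≤ 11; f = 11 ≤ 11  yes
[4] b = 18 lies in [15, 20]  yes
[5] e + d = 15 + 14 = 29; 29 > 26  yes
[6] h + g = 7 + 14 = 21; 21 < 24  yes
[7] 5b - 4e = 5(18) - 4(15) = 30  yes
[8] abs(14 - 15) = 1  yes
[9] 18 mod 4 = 2  yes
[10] values 7 <= 15 <= 17  yes

The assignment satisfies every constraint.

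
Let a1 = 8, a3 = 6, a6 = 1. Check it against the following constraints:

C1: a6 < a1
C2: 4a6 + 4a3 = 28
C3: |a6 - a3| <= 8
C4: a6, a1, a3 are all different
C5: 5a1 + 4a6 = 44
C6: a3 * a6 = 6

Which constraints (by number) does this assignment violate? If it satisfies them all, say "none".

None — every constraint holds.

C1: a6 = 1, a1 = 8; 1 < 8  OK
C2: 4a6 + 4a3 = 4(1) + 4(6) = 28  OK
C3: |1 - 6| = 5; 5 ≤ 8  OK
C4: values 1, 8, 6 are pairwise distinct  OK
C5: 5a1 + 4a6 = 5(8) + 4(1) = 44  OK
C6: a3 * a6 = 6 * 1 = 6  OK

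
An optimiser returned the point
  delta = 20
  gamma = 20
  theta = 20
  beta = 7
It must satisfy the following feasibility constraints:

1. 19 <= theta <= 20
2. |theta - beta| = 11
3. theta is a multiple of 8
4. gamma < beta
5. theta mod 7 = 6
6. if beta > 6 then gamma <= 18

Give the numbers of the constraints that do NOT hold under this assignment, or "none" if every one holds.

The assignment fails constraints 2, 3, 4, 6.

1. theta = 20 lies in [19, 20]  OK
2. |20 - 7| = 13, not 11  FAIL
3. 20 = 8*2 + 4, so 8 does not divide 20  FAIL
4. gamma = 20, beta = 7; 20 ≥ 7 (want <)  FAIL
5. 20 mod 7 = 6  OK
6. beta = 7 > 6, so we need gamma ≤ 18; but gamma = 20 > 18  FAIL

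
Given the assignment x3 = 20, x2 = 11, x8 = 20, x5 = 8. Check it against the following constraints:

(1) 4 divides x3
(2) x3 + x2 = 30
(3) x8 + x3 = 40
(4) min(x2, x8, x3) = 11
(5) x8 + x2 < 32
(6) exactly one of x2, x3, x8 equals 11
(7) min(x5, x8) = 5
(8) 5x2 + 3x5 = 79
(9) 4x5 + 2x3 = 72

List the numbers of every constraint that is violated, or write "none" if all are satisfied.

No — constraints 2, 7 are not satisfied.

(1) 20 / 4 = 5, so 4 divides 20 — OK.
(2) x3 + x2 = 20 + 11 = 31, not 30 — violated.
(3) x8 + x3 = 20 + 20 = 40 — OK.
(4) min(11, 20, 20) = 11 — OK.
(5) x8 + x2 = 20 + 11 = 31; 31 < 32 — OK.
(6) x2=11, x3=20, x8=20; 1 of them equals 11 — OK.
(7) min(8, 20) = 8, not 5 — violated.
(8) 5x2 + 3x5 = 5(11) + 3(8) = 79 — OK.
(9) 4x5 + 2x3 = 4(8) + 2(20) = 72 — OK.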